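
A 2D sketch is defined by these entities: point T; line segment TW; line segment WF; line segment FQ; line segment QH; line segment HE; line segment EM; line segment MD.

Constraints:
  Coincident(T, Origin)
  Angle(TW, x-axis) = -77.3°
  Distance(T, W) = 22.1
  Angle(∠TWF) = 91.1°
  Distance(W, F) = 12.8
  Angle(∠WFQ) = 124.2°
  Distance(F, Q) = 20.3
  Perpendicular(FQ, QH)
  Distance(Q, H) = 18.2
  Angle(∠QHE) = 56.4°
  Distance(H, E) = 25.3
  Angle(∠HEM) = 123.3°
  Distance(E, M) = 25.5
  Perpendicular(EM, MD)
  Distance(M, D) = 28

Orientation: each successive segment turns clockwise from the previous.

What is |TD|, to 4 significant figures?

47.48

T is at the origin; TW runs at -77.3° with length 22.1, so W = (4.859, -21.56). ∠TWF = 91.1° gives WF at -166.2° from the x-axis; with |WF| = 12.8, F = (-7.572, -24.61). ∠WFQ = 124.2° gives FQ at 138.0° from the x-axis; with |FQ| = 20.3, Q = (-22.66, -11.03). FQ ⟂ QH, so QH runs at 48.00°; with |QH| = 18.2, H = (-10.48, 2.496). ∠QHE = 56.4° gives HE at -75.60° from the x-axis; with |HE| = 25.3, E = (-4.188, -22.01). ∠HEM = 123.3° gives EM at -132.3° from the x-axis; with |EM| = 25.5, M = (-21.35, -40.87). EM is perpendicular to MD, so MD runs at 137.7°; with |MD| = 28.0, D = (-42.06, -22.03). Then |TD| = |D − T| = 47.48.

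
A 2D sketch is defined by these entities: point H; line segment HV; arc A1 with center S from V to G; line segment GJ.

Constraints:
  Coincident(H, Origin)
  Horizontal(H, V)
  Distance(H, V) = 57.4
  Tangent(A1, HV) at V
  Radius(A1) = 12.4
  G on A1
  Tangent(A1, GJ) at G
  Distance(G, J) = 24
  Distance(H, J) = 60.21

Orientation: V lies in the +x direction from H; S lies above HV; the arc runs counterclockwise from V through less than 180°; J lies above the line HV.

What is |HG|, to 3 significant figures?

69.0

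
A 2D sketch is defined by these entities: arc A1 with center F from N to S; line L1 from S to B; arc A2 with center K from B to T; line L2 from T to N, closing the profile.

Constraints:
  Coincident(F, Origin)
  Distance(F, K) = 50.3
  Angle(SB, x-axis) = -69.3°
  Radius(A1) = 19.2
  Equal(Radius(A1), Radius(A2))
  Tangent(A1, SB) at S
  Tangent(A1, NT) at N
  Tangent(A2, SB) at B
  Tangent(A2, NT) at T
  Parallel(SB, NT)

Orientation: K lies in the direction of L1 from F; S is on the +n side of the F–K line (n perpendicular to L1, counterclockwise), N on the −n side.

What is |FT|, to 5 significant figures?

53.840

Tangency of A1 to both parallel lines with radius 19.2 puts S and N at F ± 19.2·n: S = (17.961, 6.7867), N = (-17.961, -6.7867). Equal radii place B and T the same way about K: B = K + 19.2·n = (35.740, -40.266), T = K − 19.2·n = (-0.18074, -53.840). Then |FT| = |T − F| = 53.840.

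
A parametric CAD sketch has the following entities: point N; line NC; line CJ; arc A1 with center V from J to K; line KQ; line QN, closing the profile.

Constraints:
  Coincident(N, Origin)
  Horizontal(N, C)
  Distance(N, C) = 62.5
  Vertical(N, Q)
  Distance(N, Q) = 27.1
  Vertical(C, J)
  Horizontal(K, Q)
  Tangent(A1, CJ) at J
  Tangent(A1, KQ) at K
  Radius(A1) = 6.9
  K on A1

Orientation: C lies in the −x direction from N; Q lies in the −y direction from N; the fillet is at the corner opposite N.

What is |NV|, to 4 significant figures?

59.16

NQ is vertical with |NQ| = 27.1 and Q on the −y side, so Q = (0.000, -27.10). The virtual corner opposite N is at (-62.50, -27.10). A1 meets CJ tangentially, so VJ is at right angles to CJ and A1 meets KQ tangentially, so VK is at right angles to KQ, with radius 6.9, so the center V sits 6.9 in from both sides at V = (-55.60, -20.20). Then |NV| = |V − N| = 59.16.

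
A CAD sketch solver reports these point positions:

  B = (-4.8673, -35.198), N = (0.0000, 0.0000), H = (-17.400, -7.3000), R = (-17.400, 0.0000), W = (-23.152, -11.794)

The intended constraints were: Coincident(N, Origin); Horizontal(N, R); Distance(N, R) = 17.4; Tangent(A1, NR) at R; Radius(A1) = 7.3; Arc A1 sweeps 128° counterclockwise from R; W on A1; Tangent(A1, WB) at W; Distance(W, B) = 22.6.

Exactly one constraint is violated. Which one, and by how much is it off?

Distance(W, B) = 22.6 — off by 7.10.

N = (0.00, 0.00) ✓; N.y = 0.00, R.y = 0.00 ✓; |NR| = 17.40 ✓; ∠(HR, RN) = 90.00° ✓; |HR| = 7.300 ✓; bearing(H→W) − bearing(H→R) = 128.0° ✓; |HW| = 7.299 ✓; ∠(HW, WB) = 90.00° ✓; |WB| = 29.70 ✗.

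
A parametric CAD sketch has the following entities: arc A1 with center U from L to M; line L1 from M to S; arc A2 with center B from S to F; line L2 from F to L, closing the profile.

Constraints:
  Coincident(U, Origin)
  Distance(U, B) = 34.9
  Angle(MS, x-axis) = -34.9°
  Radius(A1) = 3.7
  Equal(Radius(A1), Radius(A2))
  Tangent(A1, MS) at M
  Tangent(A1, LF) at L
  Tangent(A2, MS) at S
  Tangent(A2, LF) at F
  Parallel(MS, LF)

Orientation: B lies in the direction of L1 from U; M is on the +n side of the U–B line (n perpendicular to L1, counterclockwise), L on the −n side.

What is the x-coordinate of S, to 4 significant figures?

30.74

The slot axis is L1's direction at -34.9°, so u = (cos -34.9°, sin -34.9°) = (0.8202, -0.5721) and n = (−sin -34.9°, cos -34.9°) = (0.5721, 0.8202). U is at the origin and B lies 34.9 along u from U, so B = 34.9·u = (28.62, -19.97). Tangency of A1 to both parallel lines with radius 3.7 puts M and L at U ± 3.7·n: M = (2.117, 3.035), L = (-2.117, -3.035). Equal radii place S and F the same way about B: S = B + 3.7·n = (30.74, -16.93), F = B − 3.7·n = (26.51, -23.00). So S.x = 30.74.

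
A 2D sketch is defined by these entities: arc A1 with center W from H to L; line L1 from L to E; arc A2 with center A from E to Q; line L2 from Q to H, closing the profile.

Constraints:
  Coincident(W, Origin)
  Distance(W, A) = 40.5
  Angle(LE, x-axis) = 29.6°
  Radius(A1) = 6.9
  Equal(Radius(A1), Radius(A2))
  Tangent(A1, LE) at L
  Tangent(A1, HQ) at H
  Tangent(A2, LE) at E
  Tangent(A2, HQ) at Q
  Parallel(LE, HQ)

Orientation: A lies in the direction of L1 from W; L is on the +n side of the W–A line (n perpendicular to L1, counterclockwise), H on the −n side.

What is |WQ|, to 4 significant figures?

41.08

The slot axis is L1's direction at 29.6°, so u = (cos 29.6°, sin 29.6°) = (0.8695, 0.4939) and n = (−sin 29.6°, cos 29.6°) = (-0.4939, 0.8695). W is at the origin and A lies 40.5 along u from W, so A = 40.5·u = (35.21, 20.00). Tangency of A1 to both parallel lines with radius 6.9 puts L and H at W ± 6.9·n: L = (-3.408, 6.000), H = (3.408, -6.000). Equal radii place E and Q the same way about A: E = A + 6.9·n = (31.81, 26.00), Q = A − 6.9·n = (38.62, 14.01). Then |WQ| = |Q − W| = 41.08.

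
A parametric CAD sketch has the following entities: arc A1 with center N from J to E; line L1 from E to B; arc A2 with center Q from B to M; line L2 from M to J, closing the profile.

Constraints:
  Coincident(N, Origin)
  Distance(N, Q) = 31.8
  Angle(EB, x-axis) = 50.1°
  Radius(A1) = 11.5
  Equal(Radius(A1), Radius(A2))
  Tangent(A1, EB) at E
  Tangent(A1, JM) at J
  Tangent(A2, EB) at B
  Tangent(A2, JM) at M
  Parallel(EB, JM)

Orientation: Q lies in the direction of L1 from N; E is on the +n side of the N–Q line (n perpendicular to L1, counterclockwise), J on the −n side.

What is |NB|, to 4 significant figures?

33.82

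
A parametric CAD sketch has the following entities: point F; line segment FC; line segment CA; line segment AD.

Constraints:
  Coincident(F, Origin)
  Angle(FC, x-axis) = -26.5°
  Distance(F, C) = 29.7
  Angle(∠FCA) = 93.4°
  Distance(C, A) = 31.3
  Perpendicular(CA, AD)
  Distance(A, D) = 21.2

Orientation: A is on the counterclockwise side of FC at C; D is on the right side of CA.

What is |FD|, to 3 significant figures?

60.7

F is at the origin; FC runs at -26.5° with length 29.7, so C = 29.7·(cos -26.5°, sin -26.5°) = (26.6, -13.3). ∠FCA = 93.4°, so CA runs at -26.5° + (180° − 93.4°) = 60.1° from the x-axis; with |CA| = 31.3, A = C + 31.3·(cos 60.1°, sin 60.1°) = (42.2, 13.9). CA is perpendicular to AD; with |AD| = 21.2 on the right of CA, D = A + 21.2·(0.867, -0.498) = (60.6, 3.31). Then |FD| = |D − F| = 60.7.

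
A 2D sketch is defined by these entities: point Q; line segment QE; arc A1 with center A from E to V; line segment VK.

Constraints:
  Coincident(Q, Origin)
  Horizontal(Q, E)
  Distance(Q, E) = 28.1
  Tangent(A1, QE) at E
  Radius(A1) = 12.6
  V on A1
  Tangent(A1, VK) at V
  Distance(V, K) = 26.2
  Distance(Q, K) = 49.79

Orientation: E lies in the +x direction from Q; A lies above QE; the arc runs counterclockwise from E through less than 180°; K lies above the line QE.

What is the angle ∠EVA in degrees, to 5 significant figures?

31.337°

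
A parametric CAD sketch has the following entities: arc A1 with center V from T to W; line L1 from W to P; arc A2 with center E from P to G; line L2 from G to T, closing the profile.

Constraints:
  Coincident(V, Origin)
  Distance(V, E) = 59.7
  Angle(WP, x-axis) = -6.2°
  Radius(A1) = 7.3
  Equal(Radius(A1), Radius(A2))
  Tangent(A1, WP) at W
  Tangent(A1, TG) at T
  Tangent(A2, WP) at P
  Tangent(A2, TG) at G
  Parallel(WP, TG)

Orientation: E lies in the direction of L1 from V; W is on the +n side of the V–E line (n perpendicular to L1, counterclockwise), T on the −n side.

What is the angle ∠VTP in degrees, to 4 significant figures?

76.26°

Tangency of A1 to both parallel lines with radius 7.3 puts W and T at V ± 7.3·n: W = (0.7884, 7.257), T = (-0.7884, -7.257). Equal radii place P and G the same way about E: P = E + 7.3·n = (60.14, 0.8097), G = E − 7.3·n = (58.56, -13.70). Then cos ∠VTP = TV·TP / (|TV||TP|), giving 76.26°.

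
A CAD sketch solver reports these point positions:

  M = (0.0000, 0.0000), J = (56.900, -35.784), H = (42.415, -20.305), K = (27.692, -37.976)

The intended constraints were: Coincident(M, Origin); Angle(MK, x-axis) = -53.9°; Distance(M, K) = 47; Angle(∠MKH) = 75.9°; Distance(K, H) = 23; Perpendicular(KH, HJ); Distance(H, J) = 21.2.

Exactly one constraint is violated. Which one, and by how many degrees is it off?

Perpendicular(KH, HJ) — off by 7.10°.

M = (0.00, 0.00) ✓; MK at -53.90° ✓; |MK| = 47.00 ✓; ∠MKH = 75.90° ✓; |KH| = 23.00 ✓; ∠(KH, HJ) = 97.10° ✗; |HJ| = 21.20 ✓.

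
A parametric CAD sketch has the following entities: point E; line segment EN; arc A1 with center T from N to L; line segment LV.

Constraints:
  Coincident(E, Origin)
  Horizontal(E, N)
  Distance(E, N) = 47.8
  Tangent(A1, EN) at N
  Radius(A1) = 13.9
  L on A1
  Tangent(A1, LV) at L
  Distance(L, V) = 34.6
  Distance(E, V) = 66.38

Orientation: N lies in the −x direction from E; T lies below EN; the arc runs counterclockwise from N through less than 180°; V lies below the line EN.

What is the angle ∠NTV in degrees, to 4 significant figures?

172.1°

Checks: |TL| = 13.90 ✓; ∠(TL, LV) = 90.00° ✓; |LV| = 34.60 ✓; |EV| = 66.38 ✓.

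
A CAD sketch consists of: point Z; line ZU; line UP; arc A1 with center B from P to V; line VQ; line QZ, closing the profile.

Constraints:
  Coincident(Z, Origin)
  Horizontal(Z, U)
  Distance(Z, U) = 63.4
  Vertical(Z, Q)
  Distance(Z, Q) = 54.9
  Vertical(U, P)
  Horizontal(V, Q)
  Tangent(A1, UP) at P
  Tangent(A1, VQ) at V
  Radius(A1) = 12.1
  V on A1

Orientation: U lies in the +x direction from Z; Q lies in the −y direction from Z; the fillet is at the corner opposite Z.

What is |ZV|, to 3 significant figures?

75.1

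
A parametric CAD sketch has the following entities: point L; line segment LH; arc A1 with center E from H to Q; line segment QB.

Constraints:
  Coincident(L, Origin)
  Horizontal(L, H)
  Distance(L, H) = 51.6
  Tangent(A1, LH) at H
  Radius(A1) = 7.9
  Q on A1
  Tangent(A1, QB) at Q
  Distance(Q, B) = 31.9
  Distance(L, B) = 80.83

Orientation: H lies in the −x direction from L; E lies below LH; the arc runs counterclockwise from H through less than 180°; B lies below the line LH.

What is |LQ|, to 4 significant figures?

58.57

L is at the origin; L and H share the same y with |LH| = 51.6 and H on the −x side, so H = (-51.60, 0.000). Since A1 is tangent to LH there, EH ⟂ LH, so E = H + (0, -7.9) = (-51.60, -7.900). Since EQ ⟂ QB (tangency), |EB| = √(7.9² + 31.9²) = 32.86 regardless of where Q sits on A1. So B lies on both circle(L, 80.83) and circle(E, 32.86); the below-LH intersection is B = (-74.42, -31.55). Q is the foot of the tangent from B: Q = (-58.44, -3.942).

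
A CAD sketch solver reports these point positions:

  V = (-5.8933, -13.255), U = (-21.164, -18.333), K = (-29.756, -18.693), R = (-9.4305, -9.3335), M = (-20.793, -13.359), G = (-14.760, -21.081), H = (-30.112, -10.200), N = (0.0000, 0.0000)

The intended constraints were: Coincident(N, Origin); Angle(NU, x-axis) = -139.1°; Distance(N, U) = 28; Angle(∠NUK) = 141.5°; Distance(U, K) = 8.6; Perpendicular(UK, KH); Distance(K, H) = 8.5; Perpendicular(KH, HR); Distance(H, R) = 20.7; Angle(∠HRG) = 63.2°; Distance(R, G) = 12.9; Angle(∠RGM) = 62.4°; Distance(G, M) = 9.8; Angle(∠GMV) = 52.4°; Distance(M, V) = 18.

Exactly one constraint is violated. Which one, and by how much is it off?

Distance(M, V) = 18 — off by 3.10.

N = (0.00, 0.00) ✓; NU at -139.1° ✓; |NU| = 28.00 ✓; ∠NUK = 141.5° ✓; |UK| = 8.600 ✓; ∠(UK, KH) = 90.00° ✓; |KH| = 8.500 ✓; ∠(KH, HR) = 90.00° ✓; |HR| = 20.70 ✓; ∠HRG = 63.20° ✓; |RG| = 12.90 ✓; ∠RGM = 62.40° ✓; |GM| = 9.799 ✓; ∠GMV = 52.40° ✓; |MV| = 14.90 ✗.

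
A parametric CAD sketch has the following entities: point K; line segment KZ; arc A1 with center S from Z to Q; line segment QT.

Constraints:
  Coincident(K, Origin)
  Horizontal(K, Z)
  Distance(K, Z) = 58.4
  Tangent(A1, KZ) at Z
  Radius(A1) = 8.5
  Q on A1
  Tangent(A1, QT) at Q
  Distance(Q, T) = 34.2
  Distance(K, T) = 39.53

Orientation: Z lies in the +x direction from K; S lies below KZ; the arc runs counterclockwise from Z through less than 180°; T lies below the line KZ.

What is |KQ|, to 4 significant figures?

52.33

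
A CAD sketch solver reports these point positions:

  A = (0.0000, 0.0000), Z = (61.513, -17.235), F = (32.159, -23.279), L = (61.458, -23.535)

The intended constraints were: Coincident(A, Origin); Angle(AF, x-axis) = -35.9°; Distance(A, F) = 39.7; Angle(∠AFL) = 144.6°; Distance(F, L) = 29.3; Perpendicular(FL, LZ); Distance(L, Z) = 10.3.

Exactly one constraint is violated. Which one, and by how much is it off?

Distance(L, Z) = 10.3 — off by 4.00.

A = (0.00, 0.00) ✓; AF at -35.90° ✓; |AF| = 39.70 ✓; ∠AFL = 144.6° ✓; |FL| = 29.30 ✓; ∠(FL, LZ) = 90.00° ✓; |LZ| = 6.300 ✗.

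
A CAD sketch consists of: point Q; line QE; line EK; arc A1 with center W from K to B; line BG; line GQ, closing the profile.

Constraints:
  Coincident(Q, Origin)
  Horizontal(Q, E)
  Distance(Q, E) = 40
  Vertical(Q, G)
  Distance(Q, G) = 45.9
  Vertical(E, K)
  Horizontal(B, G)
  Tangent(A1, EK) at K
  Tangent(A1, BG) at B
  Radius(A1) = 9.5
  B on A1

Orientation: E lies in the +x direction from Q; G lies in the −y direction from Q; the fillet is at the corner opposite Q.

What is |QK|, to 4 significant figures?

54.08

The virtual corner opposite Q is at (40.00, -45.90). A1 meets EK tangentially, so WK is at right angles to EK and the tangent condition forces WB to be normal to BG, with radius 9.5, so the center W sits 9.5 in from both sides at W = (30.50, -36.40). That places the tangent points at K = (40.00, -36.40) on EK and B = (30.50, -45.90) on BG. Then |QK| = |K − Q| = 54.08.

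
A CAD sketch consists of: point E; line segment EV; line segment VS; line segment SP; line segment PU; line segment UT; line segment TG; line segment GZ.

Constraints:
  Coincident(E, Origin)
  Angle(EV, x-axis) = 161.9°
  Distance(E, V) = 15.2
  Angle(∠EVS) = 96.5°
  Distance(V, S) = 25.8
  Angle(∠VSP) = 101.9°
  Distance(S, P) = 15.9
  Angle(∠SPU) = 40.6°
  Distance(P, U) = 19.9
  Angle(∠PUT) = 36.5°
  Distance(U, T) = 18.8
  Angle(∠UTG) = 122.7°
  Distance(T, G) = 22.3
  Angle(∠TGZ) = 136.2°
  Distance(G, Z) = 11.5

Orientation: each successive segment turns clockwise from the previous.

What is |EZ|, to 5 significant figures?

47.072

E is at the origin; EV runs at 161.9° with length 15.2, so V = (-14.448, 4.7223). ∠EVS = 96.5° gives VS at 78.400° from the x-axis; with |VS| = 25.8, S = (-9.2600, 29.995). ∠VSP = 101.9° gives SP at 0.30000° from the x-axis; with |SP| = 15.9, P = (6.6398, 30.079). ∠SPU = 40.6° gives PU at -139.10° from the x-axis; with |PU| = 19.9, U = (-8.4017, 17.049). ∠PUT = 36.5° gives UT at 77.400° from the x-axis; with |UT| = 18.8, T = (-4.3006, 35.396). ∠UTG = 122.7° gives TG at 20.100° from the x-axis; with |TG| = 22.3, G = (16.641, 43.060). ∠TGZ = 136.2° gives GZ at -23.700° from the x-axis; with |GZ| = 11.5, Z = (27.171, 38.438). Then |EZ| = |Z − E| = 47.072.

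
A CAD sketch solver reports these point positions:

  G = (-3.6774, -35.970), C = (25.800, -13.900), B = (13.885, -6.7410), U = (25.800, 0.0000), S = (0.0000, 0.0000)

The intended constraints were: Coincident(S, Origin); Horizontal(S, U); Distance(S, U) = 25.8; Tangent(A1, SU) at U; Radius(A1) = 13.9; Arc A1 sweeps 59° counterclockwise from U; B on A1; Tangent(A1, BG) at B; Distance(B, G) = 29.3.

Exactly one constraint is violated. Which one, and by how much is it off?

Distance(B, G) = 29.3 — off by 4.80.

S = (0.00, 0.00) ✓; S.y = 0.00, U.y = 0.00 ✓; |SU| = 25.80 ✓; ∠(CU, US) = 90.00° ✓; |CU| = 13.90 ✓; bearing(C→B) − bearing(C→U) = 59.00° ✓; |CB| = 13.90 ✓; ∠(CB, BG) = 90.00° ✓; |BG| = 34.10 ✗.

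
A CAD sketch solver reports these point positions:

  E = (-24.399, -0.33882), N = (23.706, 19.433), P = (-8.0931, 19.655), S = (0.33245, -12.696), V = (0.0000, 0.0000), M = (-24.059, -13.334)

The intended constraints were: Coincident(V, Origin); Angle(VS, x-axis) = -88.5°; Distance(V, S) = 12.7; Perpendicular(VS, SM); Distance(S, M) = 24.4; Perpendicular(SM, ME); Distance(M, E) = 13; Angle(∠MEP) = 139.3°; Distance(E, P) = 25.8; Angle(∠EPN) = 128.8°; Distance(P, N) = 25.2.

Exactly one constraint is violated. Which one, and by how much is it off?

Distance(P, N) = 25.2 — off by 6.60.

V = (0.00, 0.00) ✓; VS at -88.50° ✓; |VS| = 12.70 ✓; ∠(VS, SM) = 90.00° ✓; |SM| = 24.40 ✓; ∠(SM, ME) = 90.00° ✓; |ME| = 13.00 ✓; ∠MEP = 139.3° ✓; |EP| = 25.80 ✓; ∠EPN = 128.8° ✓; |PN| = 31.80 ✗.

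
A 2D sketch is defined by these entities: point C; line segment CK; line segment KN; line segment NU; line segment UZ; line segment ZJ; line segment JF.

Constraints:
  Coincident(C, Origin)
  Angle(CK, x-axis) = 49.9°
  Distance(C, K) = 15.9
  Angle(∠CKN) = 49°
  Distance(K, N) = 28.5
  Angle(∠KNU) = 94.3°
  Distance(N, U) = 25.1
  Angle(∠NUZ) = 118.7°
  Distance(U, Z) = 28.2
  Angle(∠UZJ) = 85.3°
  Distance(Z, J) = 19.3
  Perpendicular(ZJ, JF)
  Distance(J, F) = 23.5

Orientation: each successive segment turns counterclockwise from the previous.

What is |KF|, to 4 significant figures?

22.00

∠UZJ = 85.3° gives ZJ at 62.60° from the x-axis; with |ZJ| = 19.3, J = (13.03, -11.19). The perpendicularity gives JF at right angles to ZJ, so JF runs at 152.6°; with |JF| = 23.5, F = (-7.836, -0.3771). Then |KF| = |F − K| = 22.00.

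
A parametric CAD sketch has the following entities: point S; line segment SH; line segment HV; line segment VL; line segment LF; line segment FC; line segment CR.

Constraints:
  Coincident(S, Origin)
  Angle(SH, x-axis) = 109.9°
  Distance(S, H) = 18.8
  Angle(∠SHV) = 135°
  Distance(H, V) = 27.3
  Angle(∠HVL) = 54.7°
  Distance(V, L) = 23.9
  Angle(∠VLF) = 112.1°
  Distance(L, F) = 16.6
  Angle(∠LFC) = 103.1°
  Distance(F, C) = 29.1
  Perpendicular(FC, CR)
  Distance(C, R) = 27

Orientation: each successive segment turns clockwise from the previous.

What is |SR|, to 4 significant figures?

46.13

S is at the origin; SH runs at 109.9° with length 18.8, so H = (-6.399, 17.68). ∠SHV = 135.0° gives HV at 64.90° from the x-axis; with |HV| = 27.3, V = (5.182, 42.40). ∠HVL = 54.7° gives VL at -60.40° from the x-axis; with |VL| = 23.9, L = (16.99, 21.62). ∠VLF = 112.1° gives LF at -128.3° from the x-axis; with |LF| = 16.6, F = (6.698, 8.591). ∠LFC = 103.1° gives FC at 154.8° from the x-axis; with |FC| = 29.1, C = (-19.63, 20.98). FC is perpendicular to CR, so CR runs at 64.80°; with |CR| = 27.0, R = (-8.136, 45.41). Then |SR| = |R − S| = 46.13.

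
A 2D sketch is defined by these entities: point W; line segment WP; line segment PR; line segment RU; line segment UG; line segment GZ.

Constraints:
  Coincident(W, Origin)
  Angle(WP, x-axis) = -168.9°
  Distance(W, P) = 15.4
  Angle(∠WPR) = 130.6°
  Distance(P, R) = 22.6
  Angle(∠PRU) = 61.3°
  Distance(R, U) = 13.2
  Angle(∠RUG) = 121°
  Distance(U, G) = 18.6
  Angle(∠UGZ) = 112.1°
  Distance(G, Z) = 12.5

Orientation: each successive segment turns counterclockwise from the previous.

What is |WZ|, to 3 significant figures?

11.0

∠RUG = 121.0° gives UG at 58.2° from the x-axis; with |UG| = 18.6, G = (-3.24, -7.01). ∠UGZ = 112.1° gives GZ at 126° from the x-axis; with |GZ| = 12.5, Z = (-10.6, 3.09). Then |WZ| = |Z − W| = 11.0.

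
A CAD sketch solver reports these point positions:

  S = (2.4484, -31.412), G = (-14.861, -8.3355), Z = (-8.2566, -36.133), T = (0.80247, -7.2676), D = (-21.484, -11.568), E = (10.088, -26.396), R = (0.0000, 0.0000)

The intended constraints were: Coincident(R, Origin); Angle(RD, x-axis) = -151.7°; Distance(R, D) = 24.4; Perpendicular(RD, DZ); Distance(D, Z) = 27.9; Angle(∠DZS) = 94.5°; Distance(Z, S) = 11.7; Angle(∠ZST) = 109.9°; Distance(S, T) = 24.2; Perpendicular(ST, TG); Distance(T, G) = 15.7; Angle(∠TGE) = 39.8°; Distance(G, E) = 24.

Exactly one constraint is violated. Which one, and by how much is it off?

Distance(G, E) = 24 — off by 6.80.

R = (0.00, 0.00) ✓; RD at -151.7° ✓; |RD| = 24.40 ✓; ∠(RD, DZ) = 90.00° ✓; |DZ| = 27.90 ✓; ∠DZS = 94.50° ✓; |ZS| = 11.70 ✓; ∠ZST = 109.9° ✓; |ST| = 24.20 ✓; ∠(ST, TG) = 90.00° ✓; |TG| = 15.70 ✓; ∠TGE = 39.80° ✓; |GE| = 30.80 ✗.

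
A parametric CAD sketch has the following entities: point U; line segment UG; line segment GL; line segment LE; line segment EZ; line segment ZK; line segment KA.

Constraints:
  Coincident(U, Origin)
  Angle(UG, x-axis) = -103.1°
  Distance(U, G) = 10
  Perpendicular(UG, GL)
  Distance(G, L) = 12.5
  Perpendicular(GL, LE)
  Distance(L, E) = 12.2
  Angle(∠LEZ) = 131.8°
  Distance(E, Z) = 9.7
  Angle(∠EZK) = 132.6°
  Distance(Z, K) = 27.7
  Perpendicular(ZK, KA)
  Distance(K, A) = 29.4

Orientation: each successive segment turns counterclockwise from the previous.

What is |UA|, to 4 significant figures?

30.34

U is at the origin; UG runs at -103.1° with length 10.0, so G = (-2.267, -9.740). UG ⟂ GL, so GL runs at -13.10°; with |GL| = 12.5, L = (9.908, -12.57). GL ⟂ LE, so LE runs at 76.90°; with |LE| = 12.2, E = (12.67, -0.6904). ∠LEZ = 131.8° gives EZ at 125.1° from the x-axis; with |EZ| = 9.7, Z = (7.096, 7.246). ∠EZK = 132.6° gives ZK at 172.5° from the x-axis; with |ZK| = 27.7, K = (-20.37, 10.86). ZK is perpendicular to KA, so KA runs at -97.50°; with |KA| = 29.4, A = (-24.20, -18.29). Then |UA| = |A − U| = 30.34.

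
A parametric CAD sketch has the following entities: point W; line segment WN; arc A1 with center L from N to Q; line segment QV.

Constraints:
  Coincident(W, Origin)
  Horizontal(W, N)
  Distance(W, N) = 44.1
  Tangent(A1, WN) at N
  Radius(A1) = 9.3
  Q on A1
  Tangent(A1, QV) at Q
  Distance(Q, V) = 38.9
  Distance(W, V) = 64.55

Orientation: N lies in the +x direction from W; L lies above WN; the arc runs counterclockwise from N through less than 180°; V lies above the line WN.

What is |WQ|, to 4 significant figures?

54.34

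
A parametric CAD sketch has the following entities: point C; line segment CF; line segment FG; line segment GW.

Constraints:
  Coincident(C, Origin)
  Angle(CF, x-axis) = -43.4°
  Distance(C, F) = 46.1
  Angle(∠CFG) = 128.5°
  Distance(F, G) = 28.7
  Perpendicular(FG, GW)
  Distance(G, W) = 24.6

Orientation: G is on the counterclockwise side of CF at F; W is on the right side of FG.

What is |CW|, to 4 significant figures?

83.52

C is at the origin; CF runs at -43.4° with length 46.1, so F = 46.1·(cos -43.4°, sin -43.4°) = (33.50, -31.67). ∠CFG = 128.5°, so FG runs at -43.4° + (180° − 128.5°) = 8.100° from the x-axis; with |FG| = 28.7, G = F + 28.7·(cos 8.100°, sin 8.100°) = (61.91, -27.63). FG ⟂ GW; with |GW| = 24.6 on the right of FG, W = G + 24.6·(0.1409, -0.9900) = (65.37, -51.99). Then |CW| = |W − C| = 83.52.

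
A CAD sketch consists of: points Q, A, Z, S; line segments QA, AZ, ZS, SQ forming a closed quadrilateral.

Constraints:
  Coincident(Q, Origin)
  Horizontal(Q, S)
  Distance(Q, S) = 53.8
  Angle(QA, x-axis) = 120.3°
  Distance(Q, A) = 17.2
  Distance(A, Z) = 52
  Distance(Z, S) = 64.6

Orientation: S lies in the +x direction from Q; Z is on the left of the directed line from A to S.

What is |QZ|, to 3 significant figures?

60.8

Checks: |AZ| = 52.00 ✓; |ZS| = 64.60 ✓.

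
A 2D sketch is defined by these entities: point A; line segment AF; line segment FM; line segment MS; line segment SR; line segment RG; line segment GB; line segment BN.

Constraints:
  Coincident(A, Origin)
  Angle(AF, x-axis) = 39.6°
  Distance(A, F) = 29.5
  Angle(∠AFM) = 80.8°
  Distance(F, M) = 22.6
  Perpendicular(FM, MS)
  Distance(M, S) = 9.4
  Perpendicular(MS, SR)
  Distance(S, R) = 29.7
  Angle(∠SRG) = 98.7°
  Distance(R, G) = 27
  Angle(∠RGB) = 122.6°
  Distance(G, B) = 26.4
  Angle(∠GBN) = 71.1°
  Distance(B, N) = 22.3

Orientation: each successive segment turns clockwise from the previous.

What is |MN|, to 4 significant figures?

15.11

∠RGB = 122.6° gives GB at -18.30° from the x-axis; with |GB| = 26.4, B = (57.05, 28.91). ∠GBN = 71.1° gives BN at -127.2° from the x-axis; with |BN| = 22.3, N = (43.57, 11.15). Then |MN| = |N − M| = 15.11.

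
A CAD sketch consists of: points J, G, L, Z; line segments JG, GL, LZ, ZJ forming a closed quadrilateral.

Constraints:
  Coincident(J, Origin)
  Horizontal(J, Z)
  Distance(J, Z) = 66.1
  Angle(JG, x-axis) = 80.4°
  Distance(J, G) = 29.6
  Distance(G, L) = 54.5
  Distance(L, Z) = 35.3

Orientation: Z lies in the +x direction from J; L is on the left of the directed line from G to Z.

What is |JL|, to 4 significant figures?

68.55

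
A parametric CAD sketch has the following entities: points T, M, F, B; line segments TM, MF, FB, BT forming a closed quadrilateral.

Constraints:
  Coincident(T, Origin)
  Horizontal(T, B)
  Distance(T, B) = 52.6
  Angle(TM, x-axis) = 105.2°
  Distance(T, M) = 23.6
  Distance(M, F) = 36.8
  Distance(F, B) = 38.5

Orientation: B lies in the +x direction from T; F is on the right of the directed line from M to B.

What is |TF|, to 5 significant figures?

16.586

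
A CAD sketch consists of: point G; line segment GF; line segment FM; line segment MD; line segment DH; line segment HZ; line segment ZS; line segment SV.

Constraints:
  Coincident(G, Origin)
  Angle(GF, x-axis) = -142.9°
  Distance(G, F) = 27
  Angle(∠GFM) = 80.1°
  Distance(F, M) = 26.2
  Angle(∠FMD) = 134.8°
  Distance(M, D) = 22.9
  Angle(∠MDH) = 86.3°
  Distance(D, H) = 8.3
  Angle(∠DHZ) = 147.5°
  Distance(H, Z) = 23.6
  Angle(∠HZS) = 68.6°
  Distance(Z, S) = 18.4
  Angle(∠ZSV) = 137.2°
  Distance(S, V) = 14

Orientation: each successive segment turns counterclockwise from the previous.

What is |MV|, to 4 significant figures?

2.261

G is at the origin; GF runs at -142.9° with length 27.0, so F = (-21.53, -16.29). ∠GFM = 80.1° gives FM at -43.00° from the x-axis; with |FM| = 26.2, M = (-2.373, -34.15). ∠FMD = 134.8° gives MD at 2.200° from the x-axis; with |MD| = 22.9, D = (20.51, -33.28). ∠MDH = 86.3° gives DH at 95.90° from the x-axis; with |DH| = 8.3, H = (19.66, -25.02). ∠DHZ = 147.5° gives HZ at 128.4° from the x-axis; with |HZ| = 23.6, Z = (4.998, -6.525). ∠HZS = 68.6° gives ZS at -120.2° from the x-axis; with |ZS| = 18.4, S = (-4.258, -22.43). ∠ZSV = 137.2° gives SV at -77.40° from the x-axis; with |SV| = 14.0, V = (-1.204, -36.09). Then |MV| = |V − M| = 2.261.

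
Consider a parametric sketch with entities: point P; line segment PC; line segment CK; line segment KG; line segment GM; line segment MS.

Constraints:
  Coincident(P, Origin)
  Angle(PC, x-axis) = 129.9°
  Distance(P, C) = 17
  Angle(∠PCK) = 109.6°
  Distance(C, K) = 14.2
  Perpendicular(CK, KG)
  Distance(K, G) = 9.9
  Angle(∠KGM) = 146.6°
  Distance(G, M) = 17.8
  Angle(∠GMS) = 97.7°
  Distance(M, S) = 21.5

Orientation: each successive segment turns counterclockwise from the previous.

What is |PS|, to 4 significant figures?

9.287

P is at the origin; PC runs at 129.9° with length 17.0, so C = (-10.90, 13.04). ∠PCK = 109.6° gives CK at -159.7° from the x-axis; with |CK| = 14.2, K = (-24.22, 8.115). CK ⟂ KG, so KG runs at -69.70°; with |KG| = 9.9, G = (-20.79, -1.170). ∠KGM = 146.6° gives GM at -36.30° from the x-axis; with |GM| = 17.8, M = (-6.442, -11.71). ∠GMS = 97.7° gives MS at 46.00° from the x-axis; with |MS| = 21.5, S = (8.493, 3.758). Then |PS| = |S − P| = 9.287.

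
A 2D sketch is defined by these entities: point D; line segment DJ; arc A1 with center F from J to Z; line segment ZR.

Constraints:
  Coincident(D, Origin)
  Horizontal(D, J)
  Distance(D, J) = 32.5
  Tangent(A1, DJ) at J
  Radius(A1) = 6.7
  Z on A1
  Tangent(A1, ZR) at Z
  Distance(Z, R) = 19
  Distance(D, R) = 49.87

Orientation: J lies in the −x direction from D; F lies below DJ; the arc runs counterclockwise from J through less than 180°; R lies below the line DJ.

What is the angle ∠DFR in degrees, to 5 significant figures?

137.13°

D is at the origin; D and J share the same y with |DJ| = 32.5 and J on the −x side, so J = (-32.500, 0.0000). Tangency of A1 to DJ means the radius FJ is perpendicular to DJ, so F = J + (0, -6.7) = (-32.500, -6.7000). Since FZ ⟂ ZR (tangency), |FR| = √(6.7² + 19.0²) = 20.147 regardless of where Z sits on A1. So R lies on both circle(D, 49.87) and circle(F, 20.147); the below-DJ intersection is R = (-44.195, -23.105). Z is the foot of the tangent from R: Z = (-38.939, -4.8465).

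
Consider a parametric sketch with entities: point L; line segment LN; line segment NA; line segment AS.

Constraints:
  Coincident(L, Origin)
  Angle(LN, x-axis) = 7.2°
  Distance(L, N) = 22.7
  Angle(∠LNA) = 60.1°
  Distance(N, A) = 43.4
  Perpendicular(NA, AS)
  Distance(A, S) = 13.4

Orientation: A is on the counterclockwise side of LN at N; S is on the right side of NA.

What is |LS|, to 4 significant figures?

46.08

L is at the origin; LN runs at 7.2° with length 22.7, so N = 22.7·(cos 7.2°, sin 7.2°) = (22.52, 2.845). ∠LNA = 60.1°, so NA runs at 7.2° + (180° − 60.1°) = 127.1° from the x-axis; with |NA| = 43.4, A = N + 43.4·(cos 127.1°, sin 127.1°) = (-3.658, 37.46). NA ⟂ AS; with |AS| = 13.4 on the right of NA, S = A + 13.4·(0.7976, 0.6032) = (7.029, 45.54). Then |LS| = |S − L| = 46.08.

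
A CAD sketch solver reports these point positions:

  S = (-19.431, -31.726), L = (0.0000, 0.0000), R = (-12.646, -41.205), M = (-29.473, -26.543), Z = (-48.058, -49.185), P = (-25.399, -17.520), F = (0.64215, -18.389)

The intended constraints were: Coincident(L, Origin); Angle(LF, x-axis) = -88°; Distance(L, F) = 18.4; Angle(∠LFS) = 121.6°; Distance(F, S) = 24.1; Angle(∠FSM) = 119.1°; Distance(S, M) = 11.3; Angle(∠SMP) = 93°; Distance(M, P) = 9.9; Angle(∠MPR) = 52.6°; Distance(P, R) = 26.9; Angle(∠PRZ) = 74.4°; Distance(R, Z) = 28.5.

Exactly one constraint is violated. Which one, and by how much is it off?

Distance(R, Z) = 28.5 — off by 7.80.

L = (0.00, 0.00) ✓; LF at -88.00° ✓; |LF| = 18.40 ✓; ∠LFS = 121.6° ✓; |FS| = 24.10 ✓; ∠FSM = 119.1° ✓; |SM| = 11.30 ✓; ∠SMP = 93.00° ✓; |MP| = 9.900 ✓; ∠MPR = 52.60° ✓; |PR| = 26.90 ✓; ∠PRZ = 74.40° ✓; |RZ| = 36.30 ✗.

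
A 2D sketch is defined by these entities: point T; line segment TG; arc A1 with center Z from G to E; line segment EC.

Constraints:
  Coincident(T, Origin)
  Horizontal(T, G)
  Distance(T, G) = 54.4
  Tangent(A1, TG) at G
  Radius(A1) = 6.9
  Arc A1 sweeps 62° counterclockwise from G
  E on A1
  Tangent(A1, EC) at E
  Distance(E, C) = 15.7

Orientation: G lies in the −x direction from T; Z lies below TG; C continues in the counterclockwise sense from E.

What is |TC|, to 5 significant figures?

70.089

On A1, G sits at bearing 90° from Z; a 62° counterclockwise sweep puts E at bearing 152°, so E = Z + 6.9·(cos 152°, sin 152°) = (-60.492, -3.6606). Since A1 is tangent to EC there, ZE ⟂ EC, so EC runs along (−sin 152°, cos 152°); with |EC| = 15.7, C = (-67.863, -17.523). Then |TC| = |C − T| = 70.089.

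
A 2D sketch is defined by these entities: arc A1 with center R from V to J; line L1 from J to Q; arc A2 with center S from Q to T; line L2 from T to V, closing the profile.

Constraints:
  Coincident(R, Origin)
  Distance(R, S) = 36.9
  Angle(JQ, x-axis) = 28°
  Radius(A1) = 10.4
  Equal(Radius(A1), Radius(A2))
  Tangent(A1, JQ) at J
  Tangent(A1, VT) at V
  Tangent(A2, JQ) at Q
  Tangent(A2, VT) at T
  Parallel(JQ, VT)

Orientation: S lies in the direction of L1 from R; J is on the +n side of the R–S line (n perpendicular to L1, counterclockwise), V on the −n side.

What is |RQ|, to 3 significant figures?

38.3

Tangency of A1 to both parallel lines with radius 10.4 puts J and V at R ± 10.4·n: J = (-4.88, 9.18), V = (4.88, -9.18). Equal radii place Q and T the same way about S: Q = S + 10.4·n = (27.7, 26.5), T = S − 10.4·n = (37.5, 8.14). Then |RQ| = |Q − R| = 38.3.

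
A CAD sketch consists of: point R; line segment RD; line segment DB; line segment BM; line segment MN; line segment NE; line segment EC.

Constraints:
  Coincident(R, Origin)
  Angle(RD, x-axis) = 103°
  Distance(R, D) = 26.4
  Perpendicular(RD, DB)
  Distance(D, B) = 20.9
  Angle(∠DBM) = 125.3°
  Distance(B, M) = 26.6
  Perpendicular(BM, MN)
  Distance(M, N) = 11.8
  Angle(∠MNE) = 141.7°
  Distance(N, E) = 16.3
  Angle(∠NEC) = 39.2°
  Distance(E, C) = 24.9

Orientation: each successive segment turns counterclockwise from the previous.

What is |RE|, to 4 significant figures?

10.44

R is at the origin; RD runs at 103.0° with length 26.4, so D = (-5.939, 25.72). The perpendicularity gives DB at right angles to RD, so DB runs at -167.0°; with |DB| = 20.9, B = (-26.30, 21.02). ∠DBM = 125.3° gives BM at -112.3° from the x-axis; with |BM| = 26.6, M = (-36.40, -3.589). The perpendicularity gives MN at right angles to BM, so MN runs at -22.30°; with |MN| = 11.8, N = (-25.48, -8.066). ∠MNE = 141.7° gives NE at 16.00° from the x-axis; with |NE| = 16.3, E = (-9.811, -3.573). Then |RE| = |E − R| = 10.44.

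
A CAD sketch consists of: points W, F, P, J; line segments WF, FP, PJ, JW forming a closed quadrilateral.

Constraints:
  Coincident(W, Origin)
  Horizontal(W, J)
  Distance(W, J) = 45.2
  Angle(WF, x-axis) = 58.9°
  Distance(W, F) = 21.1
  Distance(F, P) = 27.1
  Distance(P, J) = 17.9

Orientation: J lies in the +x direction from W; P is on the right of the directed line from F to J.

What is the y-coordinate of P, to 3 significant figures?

-3.27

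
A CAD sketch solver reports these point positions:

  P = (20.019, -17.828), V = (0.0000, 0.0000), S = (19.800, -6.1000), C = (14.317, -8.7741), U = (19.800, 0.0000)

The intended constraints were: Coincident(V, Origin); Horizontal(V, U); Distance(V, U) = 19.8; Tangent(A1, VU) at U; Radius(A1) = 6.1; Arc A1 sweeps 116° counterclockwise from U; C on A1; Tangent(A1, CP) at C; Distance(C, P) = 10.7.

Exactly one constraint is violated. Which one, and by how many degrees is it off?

Tangent(A1, CP) at C — off by 6.20°.

V = (0.00, 0.00) ✓; V.y = 0.00, U.y = 0.00 ✓; |VU| = 19.80 ✓; ∠(SU, UV) = 90.00° ✓; |SU| = 6.100 ✓; bearing(S→C) − bearing(S→U) = 116.0° ✓; |SC| = 6.100 ✓; ∠(SC, CP) = 83.80° ✗; |CP| = 10.70 ✓.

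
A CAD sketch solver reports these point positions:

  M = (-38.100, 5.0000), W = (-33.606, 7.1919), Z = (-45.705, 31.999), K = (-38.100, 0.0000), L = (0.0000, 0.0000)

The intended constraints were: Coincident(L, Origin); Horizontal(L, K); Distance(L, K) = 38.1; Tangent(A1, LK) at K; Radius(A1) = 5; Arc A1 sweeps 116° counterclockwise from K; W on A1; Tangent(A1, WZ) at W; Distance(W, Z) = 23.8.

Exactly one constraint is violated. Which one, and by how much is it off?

Distance(W, Z) = 23.8 — off by 3.80.

L = (0.00, 0.00) ✓; L.y = 0.00, K.y = 0.00 ✓; |LK| = 38.10 ✓; ∠(MK, KL) = 90.00° ✓; |MK| = 5.000 ✓; bearing(M→W) − bearing(M→K) = 116.0° ✓; |MW| = 5.000 ✓; ∠(MW, WZ) = 90.00° ✓; |WZ| = 27.60 ✗.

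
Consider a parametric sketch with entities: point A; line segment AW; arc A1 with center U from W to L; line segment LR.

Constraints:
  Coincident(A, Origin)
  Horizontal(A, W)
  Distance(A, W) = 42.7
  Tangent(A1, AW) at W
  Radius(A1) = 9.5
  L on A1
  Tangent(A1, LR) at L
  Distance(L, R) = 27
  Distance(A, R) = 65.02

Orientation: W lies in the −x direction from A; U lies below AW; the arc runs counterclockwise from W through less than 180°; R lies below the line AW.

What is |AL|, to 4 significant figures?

52.89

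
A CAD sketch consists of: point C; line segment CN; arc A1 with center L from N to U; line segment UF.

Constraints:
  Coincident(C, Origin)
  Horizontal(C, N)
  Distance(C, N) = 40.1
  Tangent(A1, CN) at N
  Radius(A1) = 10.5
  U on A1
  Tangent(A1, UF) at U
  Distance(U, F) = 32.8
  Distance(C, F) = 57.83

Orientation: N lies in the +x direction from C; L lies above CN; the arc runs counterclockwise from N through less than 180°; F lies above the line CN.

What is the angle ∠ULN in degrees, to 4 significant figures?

113.6°

Checks: |LU| = 10.50 ✓; ∠(LU, UF) = 90.00° ✓; |UF| = 32.80 ✓; |CF| = 57.83 ✓.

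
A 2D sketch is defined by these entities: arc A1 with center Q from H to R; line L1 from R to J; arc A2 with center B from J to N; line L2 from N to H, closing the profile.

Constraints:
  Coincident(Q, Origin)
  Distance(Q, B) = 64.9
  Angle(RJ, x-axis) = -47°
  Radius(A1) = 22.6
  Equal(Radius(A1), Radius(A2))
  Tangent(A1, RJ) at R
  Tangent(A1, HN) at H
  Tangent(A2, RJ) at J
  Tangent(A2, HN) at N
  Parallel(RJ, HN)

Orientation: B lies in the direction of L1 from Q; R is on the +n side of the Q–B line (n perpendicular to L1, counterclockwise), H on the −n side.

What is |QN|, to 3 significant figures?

68.7

The slot axis is L1's direction at -47.0°, so u = (cos -47.0°, sin -47.0°) = (0.682, -0.731) and n = (−sin -47.0°, cos -47.0°) = (0.731, 0.682). Q is at the origin and B lies 64.9 along u from Q, so B = 64.9·u = (44.3, -47.5). Tangency of A1 to both parallel lines with radius 22.6 puts R and H at Q ± 22.6·n: R = (16.5, 15.4), H = (-16.5, -15.4). Equal radii place J and N the same way about B: J = B + 22.6·n = (60.8, -32.1), N = B − 22.6·n = (27.7, -62.9). Then |QN| = |N − Q| = 68.7.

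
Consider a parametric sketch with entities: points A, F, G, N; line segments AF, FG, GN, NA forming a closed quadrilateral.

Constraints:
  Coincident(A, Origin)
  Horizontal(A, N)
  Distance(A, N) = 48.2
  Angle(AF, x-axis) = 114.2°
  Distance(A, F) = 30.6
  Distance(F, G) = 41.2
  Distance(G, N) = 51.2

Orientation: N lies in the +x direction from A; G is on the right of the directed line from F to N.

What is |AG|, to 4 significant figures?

11.92

A is at the origin; AN is horizontal with |AN| = 48.2 and N in +x, so N = (48.2, 0). AF runs at 114.2° with |AF| = 30.6, so F = (-12.54, 27.91). G is determined by |FG| = 41.2 and |GN| = 51.2 together: it lies at the intersection of circle(F, 41.2) and circle(N, 51.2). With |FN| = 66.85, the foot of the radical line on FN is 26.51 from F and the perpendicular offset is √(41.2² − 26.51²) = 31.54. Taking the right-of-FN solution: G = (-1.618, -11.81).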